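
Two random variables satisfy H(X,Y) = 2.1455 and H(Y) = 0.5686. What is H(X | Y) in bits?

Chain rule: H(X,Y) = H(X|Y) + H(Y)
H(X|Y) = H(X,Y) - H(Y) = 2.1455 - 0.5686 = 1.5769 bits


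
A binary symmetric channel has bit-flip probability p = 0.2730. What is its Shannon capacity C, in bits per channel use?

For BSC with error probability p:
C = 1 - H(p) where H(p) is binary entropy
H(0.2730) = -0.2730 × log₂(0.2730) - 0.7270 × log₂(0.7270)
H(p) = 0.8457
C = 1 - 0.8457 = 0.1543 bits/use


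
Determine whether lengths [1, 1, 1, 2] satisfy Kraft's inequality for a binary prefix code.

Kraft inequality: Σ 2^(-l_i) ≤ 1 for prefix-free code
Calculating: 2^(-1) + 2^(-1) + 2^(-1) + 2^(-2)
= 0.5 + 0.5 + 0.5 + 0.25
= 1.7500
Since 1.7500 > 1, prefix-free code does not exist


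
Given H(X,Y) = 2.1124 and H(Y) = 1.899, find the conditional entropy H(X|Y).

Chain rule: H(X,Y) = H(X|Y) + H(Y)
H(X|Y) = H(X,Y) - H(Y) = 2.1124 - 1.899 = 0.2134 bits


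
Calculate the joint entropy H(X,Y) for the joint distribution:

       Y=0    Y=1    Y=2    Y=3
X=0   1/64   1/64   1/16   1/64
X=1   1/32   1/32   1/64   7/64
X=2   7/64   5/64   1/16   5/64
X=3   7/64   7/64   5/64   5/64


H(X,Y) = -Σ p(x,y) log₂ p(x,y)
  p(0,0)=1/64: -0.0156 × log₂(0.0156) = 0.0938
  p(0,1)=1/64: -0.0156 × log₂(0.0156) = 0.0938
  p(0,2)=1/16: -0.0625 × log₂(0.0625) = 0.2500
  p(0,3)=1/64: -0.0156 × log₂(0.0156) = 0.0938
  p(1,0)=1/32: -0.0312 × log₂(0.0312) = 0.1562
  p(1,1)=1/32: -0.0312 × log₂(0.0312) = 0.1562
  p(1,2)=1/64: -0.0156 × log₂(0.0156) = 0.0938
  p(1,3)=7/64: -0.1094 × log₂(0.1094) = 0.3492
  p(2,0)=7/64: -0.1094 × log₂(0.1094) = 0.3492
  p(2,1)=5/64: -0.0781 × log₂(0.0781) = 0.2873
  p(2,2)=1/16: -0.0625 × log₂(0.0625) = 0.2500
  p(2,3)=5/64: -0.0781 × log₂(0.0781) = 0.2873
  p(3,0)=7/64: -0.1094 × log₂(0.1094) = 0.3492
  p(3,1)=7/64: -0.1094 × log₂(0.1094) = 0.3492
  p(3,2)=5/64: -0.0781 × log₂(0.0781) = 0.2873
  p(3,3)=5/64: -0.0781 × log₂(0.0781) = 0.2873
H(X,Y) = 3.7337 bits


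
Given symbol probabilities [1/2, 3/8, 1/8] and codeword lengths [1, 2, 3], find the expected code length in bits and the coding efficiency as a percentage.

Average length L = Σ p_i × l_i = 1.6250 bits
Entropy H = 1.4056 bits
Efficiency η = H/L × 100% = 86.50%


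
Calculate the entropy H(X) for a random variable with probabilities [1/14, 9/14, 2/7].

H(X) = -Σ p(x) log₂ p(x)
  -1/14 × log₂(1/14) = 0.2720
  -9/14 × log₂(9/14) = 0.4098
  -2/7 × log₂(2/7) = 0.5164
H(X) = 1.1981 bits


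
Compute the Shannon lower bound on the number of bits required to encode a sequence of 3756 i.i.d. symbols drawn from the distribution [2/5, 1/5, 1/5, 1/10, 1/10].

Entropy H = 2.1219 bits/symbol
Minimum bits = H × n = 2.1219 × 3756
= 7969.96 bits


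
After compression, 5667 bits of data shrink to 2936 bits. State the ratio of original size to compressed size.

Compression ratio = Original / Compressed
= 5667 / 2936 = 1.93:1


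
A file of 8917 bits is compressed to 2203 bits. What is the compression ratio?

Compression ratio = Original / Compressed
= 8917 / 2203 = 4.05:1


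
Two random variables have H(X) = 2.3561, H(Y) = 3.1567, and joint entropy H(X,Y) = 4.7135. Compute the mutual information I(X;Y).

I(X;Y) = H(X) + H(Y) - H(X,Y)
I(X;Y) = 2.3561 + 3.1567 - 4.7135 = 0.7993 bits


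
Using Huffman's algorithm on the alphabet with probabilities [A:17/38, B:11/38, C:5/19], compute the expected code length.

Huffman tree construction:
Combine smallest probabilities repeatedly
Resulting codes:
  A: 0 (length 1)
  B: 11 (length 2)
  C: 10 (length 2)
Average length = Σ p(s) × length(s) = 1.5526 bits


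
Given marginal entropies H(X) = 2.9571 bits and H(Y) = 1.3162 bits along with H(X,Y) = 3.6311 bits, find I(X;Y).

I(X;Y) = H(X) + H(Y) - H(X,Y)
I(X;Y) = 2.9571 + 1.3162 - 3.6311 = 0.6422 bits


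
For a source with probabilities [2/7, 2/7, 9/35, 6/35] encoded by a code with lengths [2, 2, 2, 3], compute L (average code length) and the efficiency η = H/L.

Average length L = Σ p_i × l_i = 2.1714 bits
Entropy H = 1.9728 bits
Efficiency η = H/L × 100% = 90.85%


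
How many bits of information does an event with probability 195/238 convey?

Information content I(x) = -log₂(p(x))
I = -log₂(195/238) = -log₂(0.8193)
I = 0.2875 bits


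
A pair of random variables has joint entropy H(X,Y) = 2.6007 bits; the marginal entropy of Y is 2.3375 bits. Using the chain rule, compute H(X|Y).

Chain rule: H(X,Y) = H(X|Y) + H(Y)
H(X|Y) = H(X,Y) - H(Y) = 2.6007 - 2.3375 = 0.2632 bits


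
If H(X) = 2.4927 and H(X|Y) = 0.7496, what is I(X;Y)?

I(X;Y) = H(X) - H(X|Y)
I(X;Y) = 2.4927 - 0.7496 = 1.7431 bits


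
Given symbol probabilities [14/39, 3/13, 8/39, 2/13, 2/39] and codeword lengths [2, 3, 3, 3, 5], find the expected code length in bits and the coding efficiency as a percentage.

Average length L = Σ p_i × l_i = 2.7436 bits
Entropy H = 2.1228 bits
Efficiency η = H/L × 100% = 77.37%


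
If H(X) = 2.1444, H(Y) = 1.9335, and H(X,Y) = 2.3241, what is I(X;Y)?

I(X;Y) = H(X) + H(Y) - H(X,Y)
I(X;Y) = 2.1444 + 1.9335 - 2.3241 = 1.7538 bits


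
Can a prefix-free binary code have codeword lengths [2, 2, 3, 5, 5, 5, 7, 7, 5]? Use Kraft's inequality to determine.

Kraft inequality: Σ 2^(-l_i) ≤ 1 for prefix-free code
Calculating: 2^(-2) + 2^(-2) + 2^(-3) + 2^(-5) + 2^(-5) + 2^(-5) + 2^(-7) + 2^(-7) + 2^(-5)
= 0.25 + 0.25 + 0.125 + 0.03125 + 0.03125 + 0.03125 + 0.0078125 + 0.0078125 + 0.03125
= 0.7656
Since 0.7656 ≤ 1, prefix-free code exists


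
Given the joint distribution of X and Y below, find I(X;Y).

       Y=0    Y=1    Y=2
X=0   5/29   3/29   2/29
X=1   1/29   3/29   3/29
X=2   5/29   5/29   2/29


H(X) = 1.5514, H(Y) = 1.5559, H(X,Y) = 3.0272
I(X;Y) = H(X) + H(Y) - H(X,Y) = 0.0802 bits


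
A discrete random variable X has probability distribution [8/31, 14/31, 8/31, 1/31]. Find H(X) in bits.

H(X) = -Σ p(x) log₂ p(x)
  -8/31 × log₂(8/31) = 0.5043
  -14/31 × log₂(14/31) = 0.5179
  -8/31 × log₂(8/31) = 0.5043
  -1/31 × log₂(1/31) = 0.1598
H(X) = 1.6864 bits


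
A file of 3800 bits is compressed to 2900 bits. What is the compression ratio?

Compression ratio = Original / Compressed
= 3800 / 2900 = 1.31:1


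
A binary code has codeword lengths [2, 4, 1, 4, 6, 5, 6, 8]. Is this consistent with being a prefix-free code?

Kraft inequality: Σ 2^(-l_i) ≤ 1 for prefix-free code
Calculating: 2^(-2) + 2^(-4) + 2^(-1) + 2^(-4) + 2^(-6) + 2^(-5) + 2^(-6) + 2^(-8)
= 0.25 + 0.0625 + 0.5 + 0.0625 + 0.015625 + 0.03125 + 0.015625 + 0.00390625
= 0.9414
Since 0.9414 ≤ 1, prefix-free code exists


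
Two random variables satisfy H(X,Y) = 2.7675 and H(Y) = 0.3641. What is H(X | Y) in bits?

Chain rule: H(X,Y) = H(X|Y) + H(Y)
H(X|Y) = H(X,Y) - H(Y) = 2.7675 - 0.3641 = 2.4034 bits


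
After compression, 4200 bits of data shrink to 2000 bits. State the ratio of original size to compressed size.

Compression ratio = Original / Compressed
= 4200 / 2000 = 2.10:1


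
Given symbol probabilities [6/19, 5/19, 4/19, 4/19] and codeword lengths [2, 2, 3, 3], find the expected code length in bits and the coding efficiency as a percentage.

Average length L = Σ p_i × l_i = 2.4211 bits
Entropy H = 1.9785 bits
Efficiency η = H/L × 100% = 81.72%


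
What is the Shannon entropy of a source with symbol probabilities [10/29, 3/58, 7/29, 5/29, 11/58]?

H(X) = -Σ p(x) log₂ p(x)
  -10/29 × log₂(10/29) = 0.5297
  -3/58 × log₂(3/58) = 0.2210
  -7/29 × log₂(7/29) = 0.4950
  -5/29 × log₂(5/29) = 0.4373
  -11/58 × log₂(11/58) = 0.4549
H(X) = 2.1378 bits


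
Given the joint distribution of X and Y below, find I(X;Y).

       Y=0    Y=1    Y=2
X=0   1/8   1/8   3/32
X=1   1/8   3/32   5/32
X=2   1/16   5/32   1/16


H(X) = 1.5749, H(Y) = 1.5794, H(X,Y) = 3.1022
I(X;Y) = H(X) + H(Y) - H(X,Y) = 0.0521 bits


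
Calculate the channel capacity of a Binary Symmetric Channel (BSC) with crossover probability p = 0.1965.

For BSC with error probability p:
C = 1 - H(p) where H(p) is binary entropy
H(0.1965) = -0.1965 × log₂(0.1965) - 0.8035 × log₂(0.8035)
H(p) = 0.7149
C = 1 - 0.7149 = 0.2851 bits/use


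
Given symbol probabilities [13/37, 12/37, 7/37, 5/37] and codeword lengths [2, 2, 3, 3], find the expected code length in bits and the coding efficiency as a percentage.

Average length L = Σ p_i × l_i = 2.3243 bits
Entropy H = 1.9017 bits
Efficiency η = H/L × 100% = 81.82%


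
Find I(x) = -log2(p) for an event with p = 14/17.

Information content I(x) = -log₂(p(x))
I = -log₂(14/17) = -log₂(0.8235)
I = 0.2801 bits


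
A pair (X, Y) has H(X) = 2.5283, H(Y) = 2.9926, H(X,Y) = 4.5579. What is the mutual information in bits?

I(X;Y) = H(X) + H(Y) - H(X,Y)
I(X;Y) = 2.5283 + 2.9926 - 4.5579 = 0.963 bits


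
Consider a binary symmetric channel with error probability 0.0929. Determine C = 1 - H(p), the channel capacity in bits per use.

For BSC with error probability p:
C = 1 - H(p) where H(p) is binary entropy
H(0.0929) = -0.0929 × log₂(0.0929) - 0.9071 × log₂(0.9071)
H(p) = 0.4461
C = 1 - 0.4461 = 0.5539 bits/use


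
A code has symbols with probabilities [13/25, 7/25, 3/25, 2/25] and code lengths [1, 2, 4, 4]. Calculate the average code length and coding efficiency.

Average length L = Σ p_i × l_i = 1.8800 bits
Entropy H = 1.6634 bits
Efficiency η = H/L × 100% = 88.48%


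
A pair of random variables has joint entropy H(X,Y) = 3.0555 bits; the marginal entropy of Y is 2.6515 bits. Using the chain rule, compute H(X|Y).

Chain rule: H(X,Y) = H(X|Y) + H(Y)
H(X|Y) = H(X,Y) - H(Y) = 3.0555 - 2.6515 = 0.404 bits


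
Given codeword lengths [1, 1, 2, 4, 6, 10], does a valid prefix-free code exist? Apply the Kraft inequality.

Kraft inequality: Σ 2^(-l_i) ≤ 1 for prefix-free code
Calculating: 2^(-1) + 2^(-1) + 2^(-2) + 2^(-4) + 2^(-6) + 2^(-10)
= 0.5 + 0.5 + 0.25 + 0.0625 + 0.015625 + 0.0009765625
= 1.3291
Since 1.3291 > 1, prefix-free code does not exist


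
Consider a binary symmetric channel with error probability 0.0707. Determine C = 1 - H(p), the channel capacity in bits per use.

For BSC with error probability p:
C = 1 - H(p) where H(p) is binary entropy
H(0.0707) = -0.0707 × log₂(0.0707) - 0.9293 × log₂(0.9293)
H(p) = 0.3685
C = 1 - 0.3685 = 0.6315 bits/use


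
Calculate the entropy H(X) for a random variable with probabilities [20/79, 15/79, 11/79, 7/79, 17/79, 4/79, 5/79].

H(X) = -Σ p(x) log₂ p(x)
  -20/79 × log₂(20/79) = 0.5017
  -15/79 × log₂(15/79) = 0.4551
  -11/79 × log₂(11/79) = 0.3960
  -7/79 × log₂(7/79) = 0.3098
  -17/79 × log₂(17/79) = 0.4769
  -4/79 × log₂(4/79) = 0.2179
  -5/79 × log₂(5/79) = 0.2520
H(X) = 2.6096 bits


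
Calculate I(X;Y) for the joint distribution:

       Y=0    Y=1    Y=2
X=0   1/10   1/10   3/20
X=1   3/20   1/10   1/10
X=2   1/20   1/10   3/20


H(X) = 1.5813, H(Y) = 1.5710, H(X,Y) = 3.1087
I(X;Y) = H(X) + H(Y) - H(X,Y) = 0.0435 bits


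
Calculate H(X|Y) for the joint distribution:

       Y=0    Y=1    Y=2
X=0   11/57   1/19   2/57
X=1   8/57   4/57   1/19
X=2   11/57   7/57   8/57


H(X|Y) = Σ_y p(y) H(X|Y=y)
  p(Y=0) = 10/19, H(X|Y=0) = 1.5700
  p(Y=1) = 14/57, H(X|Y=1) = 1.4926
  p(Y=2) = 13/57, H(X|Y=2) = 1.3347
H(X|Y) = 0.5263×1.5700 + 0.2456×1.4926 + 0.2281×1.3347 = 1.4973 bits


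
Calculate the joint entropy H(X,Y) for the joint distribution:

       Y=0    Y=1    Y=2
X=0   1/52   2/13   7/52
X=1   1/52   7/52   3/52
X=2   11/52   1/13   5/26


H(X,Y) = -Σ p(x,y) log₂ p(x,y)
  p(0,0)=1/52: -0.0192 × log₂(0.0192) = 0.1096
  p(0,1)=2/13: -0.1538 × log₂(0.1538) = 0.4155
  p(0,2)=7/52: -0.1346 × log₂(0.1346) = 0.3895
  p(1,0)=1/52: -0.0192 × log₂(0.0192) = 0.1096
  p(1,1)=7/52: -0.1346 × log₂(0.1346) = 0.3895
  p(1,2)=3/52: -0.0577 × log₂(0.0577) = 0.2374
  p(2,0)=11/52: -0.2115 × log₂(0.2115) = 0.4741
  p(2,1)=1/13: -0.0769 × log₂(0.0769) = 0.2846
  p(2,2)=5/26: -0.1923 × log₂(0.1923) = 0.4574
H(X,Y) = 2.8672 bits


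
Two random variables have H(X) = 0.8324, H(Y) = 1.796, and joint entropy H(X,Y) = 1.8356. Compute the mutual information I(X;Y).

I(X;Y) = H(X) + H(Y) - H(X,Y)
I(X;Y) = 0.8324 + 1.796 - 1.8356 = 0.7928 bits


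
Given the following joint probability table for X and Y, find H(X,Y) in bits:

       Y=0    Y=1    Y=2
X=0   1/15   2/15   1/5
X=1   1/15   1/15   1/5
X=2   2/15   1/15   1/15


H(X,Y) = -Σ p(x,y) log₂ p(x,y)
  p(0,0)=1/15: -0.0667 × log₂(0.0667) = 0.2605
  p(0,1)=2/15: -0.1333 × log₂(0.1333) = 0.3876
  p(0,2)=1/5: -0.2000 × log₂(0.2000) = 0.4644
  p(1,0)=1/15: -0.0667 × log₂(0.0667) = 0.2605
  p(1,1)=1/15: -0.0667 × log₂(0.0667) = 0.2605
  p(1,2)=1/5: -0.2000 × log₂(0.2000) = 0.4644
  p(2,0)=2/15: -0.1333 × log₂(0.1333) = 0.3876
  p(2,1)=1/15: -0.0667 × log₂(0.0667) = 0.2605
  p(2,2)=1/15: -0.0667 × log₂(0.0667) = 0.2605
H(X,Y) = 3.0062 bits


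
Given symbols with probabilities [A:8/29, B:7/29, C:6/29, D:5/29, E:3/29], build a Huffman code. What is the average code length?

Huffman tree construction:
Combine smallest probabilities repeatedly
Resulting codes:
  A: 10 (length 2)
  B: 01 (length 2)
  C: 00 (length 2)
  D: 111 (length 3)
  E: 110 (length 3)
Average length = Σ p(s) × length(s) = 2.2759 bits


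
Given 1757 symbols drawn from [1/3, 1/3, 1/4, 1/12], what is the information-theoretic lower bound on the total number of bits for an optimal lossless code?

Entropy H = 1.8554 bits/symbol
Minimum bits = H × n = 1.8554 × 1757
= 3259.92 bits


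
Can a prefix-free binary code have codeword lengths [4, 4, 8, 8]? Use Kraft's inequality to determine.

Kraft inequality: Σ 2^(-l_i) ≤ 1 for prefix-free code
Calculating: 2^(-4) + 2^(-4) + 2^(-8) + 2^(-8)
= 0.0625 + 0.0625 + 0.00390625 + 0.00390625
= 0.1328
Since 0.1328 ≤ 1, prefix-free code exists


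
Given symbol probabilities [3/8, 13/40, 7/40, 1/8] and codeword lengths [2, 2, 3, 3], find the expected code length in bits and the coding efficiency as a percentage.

Average length L = Σ p_i × l_i = 2.3000 bits
Entropy H = 1.8727 bits
Efficiency η = H/L × 100% = 81.42%


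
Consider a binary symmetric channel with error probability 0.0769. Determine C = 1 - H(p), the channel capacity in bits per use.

For BSC with error probability p:
C = 1 - H(p) where H(p) is binary entropy
H(0.0769) = -0.0769 × log₂(0.0769) - 0.9231 × log₂(0.9231)
H(p) = 0.3912
C = 1 - 0.3912 = 0.6088 bits/use


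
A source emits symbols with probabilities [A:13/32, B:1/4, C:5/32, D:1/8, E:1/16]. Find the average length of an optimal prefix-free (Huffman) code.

Huffman tree construction:
Combine smallest probabilities repeatedly
Resulting codes:
  A: 0 (length 1)
  B: 10 (length 2)
  C: 110 (length 3)
  D: 1111 (length 4)
  E: 1110 (length 4)
Average length = Σ p(s) × length(s) = 2.1250 bits


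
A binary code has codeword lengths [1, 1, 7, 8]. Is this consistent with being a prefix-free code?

Kraft inequality: Σ 2^(-l_i) ≤ 1 for prefix-free code
Calculating: 2^(-1) + 2^(-1) + 2^(-7) + 2^(-8)
= 0.5 + 0.5 + 0.0078125 + 0.00390625
= 1.0117
Since 1.0117 > 1, prefix-free code does not exist


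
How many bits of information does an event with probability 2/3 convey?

Information content I(x) = -log₂(p(x))
I = -log₂(2/3) = -log₂(0.6667)
I = 0.5850 bits


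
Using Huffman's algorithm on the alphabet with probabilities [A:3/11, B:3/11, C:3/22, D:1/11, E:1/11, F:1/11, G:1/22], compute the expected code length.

Huffman tree construction:
Combine smallest probabilities repeatedly
Resulting codes:
  A: 01 (length 2)
  B: 10 (length 2)
  C: 110 (length 3)
  D: 1111 (length 4)
  E: 000 (length 3)
  F: 001 (length 3)
  G: 1110 (length 4)
Average length = Σ p(s) × length(s) = 2.5909 bits


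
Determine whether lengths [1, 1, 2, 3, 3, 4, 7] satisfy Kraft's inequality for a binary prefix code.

Kraft inequality: Σ 2^(-l_i) ≤ 1 for prefix-free code
Calculating: 2^(-1) + 2^(-1) + 2^(-2) + 2^(-3) + 2^(-3) + 2^(-4) + 2^(-7)
= 0.5 + 0.5 + 0.25 + 0.125 + 0.125 + 0.0625 + 0.0078125
= 1.5703
Since 1.5703 > 1, prefix-free code does not exist


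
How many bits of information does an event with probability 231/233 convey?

Information content I(x) = -log₂(p(x))
I = -log₂(231/233) = -log₂(0.9914)
I = 0.0124 bits


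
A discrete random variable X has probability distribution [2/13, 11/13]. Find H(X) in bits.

H(X) = -Σ p(x) log₂ p(x)
  -2/13 × log₂(2/13) = 0.4155
  -11/13 × log₂(11/13) = 0.2039
H(X) = 0.6194 bits


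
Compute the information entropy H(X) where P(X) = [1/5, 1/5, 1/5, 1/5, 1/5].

H(X) = -Σ p(x) log₂ p(x)
  -1/5 × log₂(1/5) = 0.4644
  -1/5 × log₂(1/5) = 0.4644
  -1/5 × log₂(1/5) = 0.4644
  -1/5 × log₂(1/5) = 0.4644
  -1/5 × log₂(1/5) = 0.4644
H(X) = 2.3219 bits


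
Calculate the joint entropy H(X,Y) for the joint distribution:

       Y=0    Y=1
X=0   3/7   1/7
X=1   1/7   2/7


H(X,Y) = -Σ p(x,y) log₂ p(x,y)
  p(0,0)=3/7: -0.4286 × log₂(0.4286) = 0.5239
  p(0,1)=1/7: -0.1429 × log₂(0.1429) = 0.4011
  p(1,0)=1/7: -0.1429 × log₂(0.1429) = 0.4011
  p(1,1)=2/7: -0.2857 × log₂(0.2857) = 0.5164
H(X,Y) = 1.8424 bits


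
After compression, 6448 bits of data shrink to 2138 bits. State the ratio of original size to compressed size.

Compression ratio = Original / Compressed
= 6448 / 2138 = 3.02:1


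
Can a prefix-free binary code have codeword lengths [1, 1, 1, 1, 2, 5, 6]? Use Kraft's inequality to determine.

Kraft inequality: Σ 2^(-l_i) ≤ 1 for prefix-free code
Calculating: 2^(-1) + 2^(-1) + 2^(-1) + 2^(-1) + 2^(-2) + 2^(-5) + 2^(-6)
= 0.5 + 0.5 + 0.5 + 0.5 + 0.25 + 0.03125 + 0.015625
= 2.2969
Since 2.2969 > 1, prefix-free code does not exist


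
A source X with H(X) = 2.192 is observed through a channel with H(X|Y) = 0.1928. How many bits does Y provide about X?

I(X;Y) = H(X) - H(X|Y)
I(X;Y) = 2.192 - 0.1928 = 1.9992 bits


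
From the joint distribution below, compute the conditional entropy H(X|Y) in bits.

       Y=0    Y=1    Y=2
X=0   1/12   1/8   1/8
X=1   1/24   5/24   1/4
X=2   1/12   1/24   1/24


H(X|Y) = Σ_y p(y) H(X|Y=y)
  p(Y=0) = 5/24, H(X|Y=0) = 1.5219
  p(Y=1) = 3/8, H(X|Y=1) = 1.3516
  p(Y=2) = 5/12, H(X|Y=2) = 1.2955
H(X|Y) = 0.2083×1.5219 + 0.3750×1.3516 + 0.4167×1.2955 = 1.3637 bits


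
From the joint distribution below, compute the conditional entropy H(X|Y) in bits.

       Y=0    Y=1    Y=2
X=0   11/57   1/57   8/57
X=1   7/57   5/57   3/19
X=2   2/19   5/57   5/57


H(X|Y) = Σ_y p(y) H(X|Y=y)
  p(Y=0) = 8/19, H(X|Y=0) = 1.5343
  p(Y=1) = 11/57, H(X|Y=1) = 1.3486
  p(Y=2) = 22/57, H(X|Y=2) = 1.5440
H(X|Y) = 0.4211×1.5343 + 0.1930×1.3486 + 0.3860×1.5440 = 1.5022 bits


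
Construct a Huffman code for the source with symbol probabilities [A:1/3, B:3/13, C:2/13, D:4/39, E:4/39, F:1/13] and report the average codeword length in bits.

Huffman tree construction:
Combine smallest probabilities repeatedly
Resulting codes:
  A: 11 (length 2)
  B: 01 (length 2)
  C: 101 (length 3)
  D: 001 (length 3)
  E: 100 (length 3)
  F: 000 (length 3)
Average length = Σ p(s) × length(s) = 2.4359 bits


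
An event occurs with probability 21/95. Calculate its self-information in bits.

Information content I(x) = -log₂(p(x))
I = -log₂(21/95) = -log₂(0.2211)
I = 2.1775 bits


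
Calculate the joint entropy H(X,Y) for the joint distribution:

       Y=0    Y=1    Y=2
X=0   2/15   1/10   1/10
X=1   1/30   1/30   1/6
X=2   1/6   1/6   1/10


H(X,Y) = -Σ p(x,y) log₂ p(x,y)
  p(0,0)=2/15: -0.1333 × log₂(0.1333) = 0.3876
  p(0,1)=1/10: -0.1000 × log₂(0.1000) = 0.3322
  p(0,2)=1/10: -0.1000 × log₂(0.1000) = 0.3322
  p(1,0)=1/30: -0.0333 × log₂(0.0333) = 0.1636
  p(1,1)=1/30: -0.0333 × log₂(0.0333) = 0.1636
  p(1,2)=1/6: -0.1667 × log₂(0.1667) = 0.4308
  p(2,0)=1/6: -0.1667 × log₂(0.1667) = 0.4308
  p(2,1)=1/6: -0.1667 × log₂(0.1667) = 0.4308
  p(2,2)=1/10: -0.1000 × log₂(0.1000) = 0.3322
H(X,Y) = 3.0038 bits


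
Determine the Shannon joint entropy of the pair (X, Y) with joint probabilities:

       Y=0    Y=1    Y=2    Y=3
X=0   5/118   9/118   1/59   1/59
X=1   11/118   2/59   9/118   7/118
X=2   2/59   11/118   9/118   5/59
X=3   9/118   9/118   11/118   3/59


H(X,Y) = -Σ p(x,y) log₂ p(x,y)
  p(0,0)=5/118: -0.0424 × log₂(0.0424) = 0.1933
  p(0,1)=9/118: -0.0763 × log₂(0.0763) = 0.2832
  p(0,2)=1/59: -0.0169 × log₂(0.0169) = 0.0997
  p(0,3)=1/59: -0.0169 × log₂(0.0169) = 0.0997
  p(1,0)=11/118: -0.0932 × log₂(0.0932) = 0.3191
  p(1,1)=2/59: -0.0339 × log₂(0.0339) = 0.1655
  p(1,2)=9/118: -0.0763 × log₂(0.0763) = 0.2832
  p(1,3)=7/118: -0.0593 × log₂(0.0593) = 0.2418
  p(2,0)=2/59: -0.0339 × log₂(0.0339) = 0.1655
  p(2,1)=11/118: -0.0932 × log₂(0.0932) = 0.3191
  p(2,2)=9/118: -0.0763 × log₂(0.0763) = 0.2832
  p(2,3)=5/59: -0.0847 × log₂(0.0847) = 0.3018
  p(3,0)=9/118: -0.0763 × log₂(0.0763) = 0.2832
  p(3,1)=9/118: -0.0763 × log₂(0.0763) = 0.2832
  p(3,2)=11/118: -0.0932 × log₂(0.0932) = 0.3191
  p(3,3)=3/59: -0.0508 × log₂(0.0508) = 0.2185
H(X,Y) = 3.8589 bits


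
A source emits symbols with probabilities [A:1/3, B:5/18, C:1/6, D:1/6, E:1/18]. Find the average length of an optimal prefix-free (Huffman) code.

Huffman tree construction:
Combine smallest probabilities repeatedly
Resulting codes:
  A: 11 (length 2)
  B: 10 (length 2)
  C: 011 (length 3)
  D: 00 (length 2)
  E: 010 (length 3)
Average length = Σ p(s) × length(s) = 2.2222 bits


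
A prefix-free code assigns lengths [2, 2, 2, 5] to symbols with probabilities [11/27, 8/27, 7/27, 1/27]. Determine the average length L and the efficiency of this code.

Average length L = Σ p_i × l_i = 2.1111 bits
Entropy H = 1.7288 bits
Efficiency η = H/L × 100% = 81.89%


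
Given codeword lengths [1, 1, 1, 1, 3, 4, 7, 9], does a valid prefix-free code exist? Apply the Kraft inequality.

Kraft inequality: Σ 2^(-l_i) ≤ 1 for prefix-free code
Calculating: 2^(-1) + 2^(-1) + 2^(-1) + 2^(-1) + 2^(-3) + 2^(-4) + 2^(-7) + 2^(-9)
= 0.5 + 0.5 + 0.5 + 0.5 + 0.125 + 0.0625 + 0.0078125 + 0.001953125
= 2.1973
Since 2.1973 > 1, prefix-free code does not exist


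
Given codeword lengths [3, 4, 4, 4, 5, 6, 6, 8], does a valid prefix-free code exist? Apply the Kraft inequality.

Kraft inequality: Σ 2^(-l_i) ≤ 1 for prefix-free code
Calculating: 2^(-3) + 2^(-4) + 2^(-4) + 2^(-4) + 2^(-5) + 2^(-6) + 2^(-6) + 2^(-8)
= 0.125 + 0.0625 + 0.0625 + 0.0625 + 0.03125 + 0.015625 + 0.015625 + 0.00390625
= 0.3789
Since 0.3789 ≤ 1, prefix-free code exists


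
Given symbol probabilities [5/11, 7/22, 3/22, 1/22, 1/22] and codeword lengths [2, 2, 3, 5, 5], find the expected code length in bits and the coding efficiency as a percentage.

Average length L = Σ p_i × l_i = 2.4091 bits
Entropy H = 1.8401 bits
Efficiency η = H/L × 100% = 76.38%


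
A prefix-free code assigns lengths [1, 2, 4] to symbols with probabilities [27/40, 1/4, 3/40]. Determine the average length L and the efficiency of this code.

Average length L = Σ p_i × l_i = 1.4750 bits
Entropy H = 1.1630 bits
Efficiency η = H/L × 100% = 78.85%


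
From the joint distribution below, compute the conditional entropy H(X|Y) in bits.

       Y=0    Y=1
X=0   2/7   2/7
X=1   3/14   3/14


H(X|Y) = Σ_y p(y) H(X|Y=y)
  p(Y=0) = 1/2, H(X|Y=0) = 0.9852
  p(Y=1) = 1/2, H(X|Y=1) = 0.9852
H(X|Y) = 0.5000×0.9852 + 0.5000×0.9852 = 0.9852 bits


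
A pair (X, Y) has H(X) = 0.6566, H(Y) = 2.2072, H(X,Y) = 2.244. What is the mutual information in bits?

I(X;Y) = H(X) + H(Y) - H(X,Y)
I(X;Y) = 0.6566 + 2.2072 - 2.244 = 0.6198 bits


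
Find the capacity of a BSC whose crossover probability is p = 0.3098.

For BSC with error probability p:
C = 1 - H(p) where H(p) is binary entropy
H(0.3098) = -0.3098 × log₂(0.3098) - 0.6902 × log₂(0.6902)
H(p) = 0.8929
C = 1 - 0.8929 = 0.1071 bits/use


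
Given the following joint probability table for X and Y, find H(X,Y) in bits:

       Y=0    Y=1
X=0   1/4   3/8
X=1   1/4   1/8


H(X,Y) = -Σ p(x,y) log₂ p(x,y)
  p(0,0)=1/4: -0.2500 × log₂(0.2500) = 0.5000
  p(0,1)=3/8: -0.3750 × log₂(0.3750) = 0.5306
  p(1,0)=1/4: -0.2500 × log₂(0.2500) = 0.5000
  p(1,1)=1/8: -0.1250 × log₂(0.1250) = 0.3750
H(X,Y) = 1.9056 bits


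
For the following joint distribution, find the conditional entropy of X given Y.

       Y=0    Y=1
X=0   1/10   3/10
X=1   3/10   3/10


H(X|Y) = Σ_y p(y) H(X|Y=y)
  p(Y=0) = 2/5, H(X|Y=0) = 0.8113
  p(Y=1) = 3/5, H(X|Y=1) = 1.0000
H(X|Y) = 0.4000×0.8113 + 0.6000×1.0000 = 0.9245 bits


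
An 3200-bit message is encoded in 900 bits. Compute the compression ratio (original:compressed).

Compression ratio = Original / Compressed
= 3200 / 900 = 3.56:1


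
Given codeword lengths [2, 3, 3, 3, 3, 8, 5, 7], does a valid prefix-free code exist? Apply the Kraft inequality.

Kraft inequality: Σ 2^(-l_i) ≤ 1 for prefix-free code
Calculating: 2^(-2) + 2^(-3) + 2^(-3) + 2^(-3) + 2^(-3) + 2^(-8) + 2^(-5) + 2^(-7)
= 0.25 + 0.125 + 0.125 + 0.125 + 0.125 + 0.00390625 + 0.03125 + 0.0078125
= 0.7930
Since 0.7930 ≤ 1, prefix-free code exists


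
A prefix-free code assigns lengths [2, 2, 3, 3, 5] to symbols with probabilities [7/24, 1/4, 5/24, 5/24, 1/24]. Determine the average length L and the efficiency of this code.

Average length L = Σ p_i × l_i = 2.5417 bits
Entropy H = 2.1524 bits
Efficiency η = H/L × 100% = 84.69%


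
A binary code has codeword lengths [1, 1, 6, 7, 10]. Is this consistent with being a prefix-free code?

Kraft inequality: Σ 2^(-l_i) ≤ 1 for prefix-free code
Calculating: 2^(-1) + 2^(-1) + 2^(-6) + 2^(-7) + 2^(-10)
= 0.5 + 0.5 + 0.015625 + 0.0078125 + 0.0009765625
= 1.0244
Since 1.0244 > 1, prefix-free code does not exist


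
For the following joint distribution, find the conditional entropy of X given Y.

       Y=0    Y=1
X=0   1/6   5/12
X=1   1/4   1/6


H(X|Y) = Σ_y p(y) H(X|Y=y)
  p(Y=0) = 5/12, H(X|Y=0) = 0.9710
  p(Y=1) = 7/12, H(X|Y=1) = 0.8631
H(X|Y) = 0.4167×0.9710 + 0.5833×0.8631 = 0.9080 bits


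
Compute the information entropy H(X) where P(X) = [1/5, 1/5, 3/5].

H(X) = -Σ p(x) log₂ p(x)
  -1/5 × log₂(1/5) = 0.4644
  -1/5 × log₂(1/5) = 0.4644
  -3/5 × log₂(3/5) = 0.4422
H(X) = 1.3710 bits


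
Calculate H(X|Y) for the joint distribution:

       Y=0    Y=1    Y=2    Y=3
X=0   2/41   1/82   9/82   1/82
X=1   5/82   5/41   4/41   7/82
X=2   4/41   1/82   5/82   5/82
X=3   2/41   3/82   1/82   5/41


H(X|Y) = Σ_y p(y) H(X|Y=y)
  p(Y=0) = 21/82, H(X|Y=0) = 1.9347
  p(Y=1) = 15/82, H(X|Y=1) = 1.3753
  p(Y=2) = 23/82, H(X|Y=2) = 1.7349
  p(Y=3) = 23/82, H(X|Y=3) = 1.7201
H(X|Y) = 0.2561×1.9347 + 0.1829×1.3753 + 0.2805×1.7349 + 0.2805×1.7201 = 1.7161 bits


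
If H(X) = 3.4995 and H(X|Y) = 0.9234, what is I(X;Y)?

I(X;Y) = H(X) - H(X|Y)
I(X;Y) = 3.4995 - 0.9234 = 2.5761 bits


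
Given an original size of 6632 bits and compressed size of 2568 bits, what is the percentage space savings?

Space savings = (1 - Compressed/Original) × 100%
= (1 - 2568/6632) × 100%
= 61.28%


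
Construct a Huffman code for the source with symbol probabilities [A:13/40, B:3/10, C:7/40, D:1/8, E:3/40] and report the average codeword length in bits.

Huffman tree construction:
Combine smallest probabilities repeatedly
Resulting codes:
  A: 11 (length 2)
  B: 10 (length 2)
  C: 00 (length 2)
  D: 011 (length 3)
  E: 010 (length 3)
Average length = Σ p(s) × length(s) = 2.2000 bits


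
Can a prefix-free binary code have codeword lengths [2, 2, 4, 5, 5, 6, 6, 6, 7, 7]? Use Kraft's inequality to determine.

Kraft inequality: Σ 2^(-l_i) ≤ 1 for prefix-free code
Calculating: 2^(-2) + 2^(-2) + 2^(-4) + 2^(-5) + 2^(-5) + 2^(-6) + 2^(-6) + 2^(-6) + 2^(-7) + 2^(-7)
= 0.25 + 0.25 + 0.0625 + 0.03125 + 0.03125 + 0.015625 + 0.015625 + 0.015625 + 0.0078125 + 0.0078125
= 0.6875
Since 0.6875 ≤ 1, prefix-free code exists


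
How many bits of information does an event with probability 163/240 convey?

Information content I(x) = -log₂(p(x))
I = -log₂(163/240) = -log₂(0.6792)
I = 0.5582 bits


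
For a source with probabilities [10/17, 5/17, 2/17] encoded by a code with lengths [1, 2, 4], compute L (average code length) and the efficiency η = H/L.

Average length L = Σ p_i × l_i = 1.6471 bits
Entropy H = 1.3328 bits
Efficiency η = H/L × 100% = 80.92%


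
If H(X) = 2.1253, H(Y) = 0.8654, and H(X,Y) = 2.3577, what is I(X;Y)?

I(X;Y) = H(X) + H(Y) - H(X,Y)
I(X;Y) = 2.1253 + 0.8654 - 2.3577 = 0.633 bits


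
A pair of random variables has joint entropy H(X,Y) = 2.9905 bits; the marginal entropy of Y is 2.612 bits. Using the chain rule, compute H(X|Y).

Chain rule: H(X,Y) = H(X|Y) + H(Y)
H(X|Y) = H(X,Y) - H(Y) = 2.9905 - 2.612 = 0.3785 bits


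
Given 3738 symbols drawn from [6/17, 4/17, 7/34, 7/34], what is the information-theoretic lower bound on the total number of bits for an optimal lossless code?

Entropy H = 1.9603 bits/symbol
Minimum bits = H × n = 1.9603 × 3738
= 7327.71 bits


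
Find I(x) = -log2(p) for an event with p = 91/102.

Information content I(x) = -log₂(p(x))
I = -log₂(91/102) = -log₂(0.8922)
I = 0.1646 bits


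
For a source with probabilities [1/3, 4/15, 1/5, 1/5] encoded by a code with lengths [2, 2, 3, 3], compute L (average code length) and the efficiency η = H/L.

Average length L = Σ p_i × l_i = 2.4000 bits
Entropy H = 1.9656 bits
Efficiency η = H/L × 100% = 81.90%


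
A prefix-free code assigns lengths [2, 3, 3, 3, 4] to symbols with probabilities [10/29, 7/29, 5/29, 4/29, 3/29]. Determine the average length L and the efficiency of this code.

Average length L = Σ p_i × l_i = 2.7586 bits
Entropy H = 2.1947 bits
Efficiency η = H/L × 100% = 79.56%


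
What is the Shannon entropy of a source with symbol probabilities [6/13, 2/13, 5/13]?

H(X) = -Σ p(x) log₂ p(x)
  -6/13 × log₂(6/13) = 0.5148
  -2/13 × log₂(2/13) = 0.4155
  -5/13 × log₂(5/13) = 0.5302
H(X) = 1.4605 bits


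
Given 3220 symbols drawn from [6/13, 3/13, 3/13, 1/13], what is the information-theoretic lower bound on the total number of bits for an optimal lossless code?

Entropy H = 1.7759 bits/symbol
Minimum bits = H × n = 1.7759 × 3220
= 5718.27 bits


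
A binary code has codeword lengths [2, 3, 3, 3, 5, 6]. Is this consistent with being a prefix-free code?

Kraft inequality: Σ 2^(-l_i) ≤ 1 for prefix-free code
Calculating: 2^(-2) + 2^(-3) + 2^(-3) + 2^(-3) + 2^(-5) + 2^(-6)
= 0.25 + 0.125 + 0.125 + 0.125 + 0.03125 + 0.015625
= 0.6719
Since 0.6719 ≤ 1, prefix-free code exists


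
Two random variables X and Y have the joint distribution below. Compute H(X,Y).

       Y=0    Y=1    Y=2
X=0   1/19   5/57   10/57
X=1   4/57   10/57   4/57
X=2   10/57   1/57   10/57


H(X,Y) = -Σ p(x,y) log₂ p(x,y)
  p(0,0)=1/19: -0.0526 × log₂(0.0526) = 0.2236
  p(0,1)=5/57: -0.0877 × log₂(0.0877) = 0.3080
  p(0,2)=10/57: -0.1754 × log₂(0.1754) = 0.4405
  p(1,0)=4/57: -0.0702 × log₂(0.0702) = 0.2690
  p(1,1)=10/57: -0.1754 × log₂(0.1754) = 0.4405
  p(1,2)=4/57: -0.0702 × log₂(0.0702) = 0.2690
  p(2,0)=10/57: -0.1754 × log₂(0.1754) = 0.4405
  p(2,1)=1/57: -0.0175 × log₂(0.0175) = 0.1023
  p(2,2)=10/57: -0.1754 × log₂(0.1754) = 0.4405
H(X,Y) = 2.9339 bits


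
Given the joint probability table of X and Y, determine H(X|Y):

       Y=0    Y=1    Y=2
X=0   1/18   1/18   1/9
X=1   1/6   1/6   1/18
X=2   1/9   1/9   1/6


H(X|Y) = Σ_y p(y) H(X|Y=y)
  p(Y=0) = 1/3, H(X|Y=0) = 1.4591
  p(Y=1) = 1/3, H(X|Y=1) = 1.4591
  p(Y=2) = 1/3, H(X|Y=2) = 1.4591
H(X|Y) = 0.3333×1.4591 + 0.3333×1.4591 + 0.3333×1.4591 = 1.4591 bits


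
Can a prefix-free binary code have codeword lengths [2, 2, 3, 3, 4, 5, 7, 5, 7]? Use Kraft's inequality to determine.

Kraft inequality: Σ 2^(-l_i) ≤ 1 for prefix-free code
Calculating: 2^(-2) + 2^(-2) + 2^(-3) + 2^(-3) + 2^(-4) + 2^(-5) + 2^(-7) + 2^(-5) + 2^(-7)
= 0.25 + 0.25 + 0.125 + 0.125 + 0.0625 + 0.03125 + 0.0078125 + 0.03125 + 0.0078125
= 0.8906
Since 0.8906 ≤ 1, prefix-free code exists


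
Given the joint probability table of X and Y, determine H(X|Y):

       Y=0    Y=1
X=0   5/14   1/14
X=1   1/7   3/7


H(X|Y) = Σ_y p(y) H(X|Y=y)
  p(Y=0) = 1/2, H(X|Y=0) = 0.8631
  p(Y=1) = 1/2, H(X|Y=1) = 0.5917
H(X|Y) = 0.5000×0.8631 + 0.5000×0.5917 = 0.7274 bits


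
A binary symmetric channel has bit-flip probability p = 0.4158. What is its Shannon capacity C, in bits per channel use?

For BSC with error probability p:
C = 1 - H(p) where H(p) is binary entropy
H(0.4158) = -0.4158 × log₂(0.4158) - 0.5842 × log₂(0.5842)
H(p) = 0.9794
C = 1 - 0.9794 = 0.0206 bits/use


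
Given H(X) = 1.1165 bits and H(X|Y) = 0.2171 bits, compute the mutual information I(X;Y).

I(X;Y) = H(X) - H(X|Y)
I(X;Y) = 1.1165 - 0.2171 = 0.8994 bits


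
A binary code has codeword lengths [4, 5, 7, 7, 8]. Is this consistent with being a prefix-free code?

Kraft inequality: Σ 2^(-l_i) ≤ 1 for prefix-free code
Calculating: 2^(-4) + 2^(-5) + 2^(-7) + 2^(-7) + 2^(-8)
= 0.0625 + 0.03125 + 0.0078125 + 0.0078125 + 0.00390625
= 0.1133
Since 0.1133 ≤ 1, prefix-free code exists


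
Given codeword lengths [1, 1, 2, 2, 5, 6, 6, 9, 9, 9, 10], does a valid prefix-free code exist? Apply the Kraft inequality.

Kraft inequality: Σ 2^(-l_i) ≤ 1 for prefix-free code
Calculating: 2^(-1) + 2^(-1) + 2^(-2) + 2^(-2) + 2^(-5) + 2^(-6) + 2^(-6) + 2^(-9) + 2^(-9) + 2^(-9) + 2^(-10)
= 0.5 + 0.5 + 0.25 + 0.25 + 0.03125 + 0.015625 + 0.015625 + 0.001953125 + 0.001953125 + 0.001953125 + 0.0009765625
= 1.5693
Since 1.5693 > 1, prefix-free code does not exist


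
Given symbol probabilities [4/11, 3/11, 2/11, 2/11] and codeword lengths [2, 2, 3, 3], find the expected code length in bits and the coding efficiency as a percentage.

Average length L = Σ p_i × l_i = 2.3636 bits
Entropy H = 1.9363 bits
Efficiency η = H/L × 100% = 81.92%


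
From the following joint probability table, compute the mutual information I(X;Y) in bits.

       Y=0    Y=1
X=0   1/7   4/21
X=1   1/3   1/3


H(X) = 0.9183, H(Y) = 0.9984, H(X,Y) = 1.9134
I(X;Y) = H(X) + H(Y) - H(X,Y) = 0.0033 bits


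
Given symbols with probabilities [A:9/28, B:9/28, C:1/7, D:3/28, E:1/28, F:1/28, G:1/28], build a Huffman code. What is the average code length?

Huffman tree construction:
Combine smallest probabilities repeatedly
Resulting codes:
  A: 10 (length 2)
  B: 11 (length 2)
  C: 00 (length 2)
  D: 010 (length 3)
  E: 01110 (length 5)
  F: 01111 (length 5)
  G: 0110 (length 4)
Average length = Σ p(s) × length(s) = 2.3929 bits


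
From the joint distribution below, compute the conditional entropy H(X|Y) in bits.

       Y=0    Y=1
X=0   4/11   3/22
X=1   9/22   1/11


H(X|Y) = Σ_y p(y) H(X|Y=y)
  p(Y=0) = 17/22, H(X|Y=0) = 0.9975
  p(Y=1) = 5/22, H(X|Y=1) = 0.9710
H(X|Y) = 0.7727×0.9975 + 0.2273×0.9710 = 0.9915 bits


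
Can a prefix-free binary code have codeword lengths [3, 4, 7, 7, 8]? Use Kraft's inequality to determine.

Kraft inequality: Σ 2^(-l_i) ≤ 1 for prefix-free code
Calculating: 2^(-3) + 2^(-4) + 2^(-7) + 2^(-7) + 2^(-8)
= 0.125 + 0.0625 + 0.0078125 + 0.0078125 + 0.00390625
= 0.2070
Since 0.2070 ≤ 1, prefix-free code exists


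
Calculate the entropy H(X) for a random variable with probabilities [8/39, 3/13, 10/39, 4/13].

H(X) = -Σ p(x) log₂ p(x)
  -8/39 × log₂(8/39) = 0.4688
  -3/13 × log₂(3/13) = 0.4882
  -10/39 × log₂(10/39) = 0.5035
  -4/13 × log₂(4/13) = 0.5232
H(X) = 1.9837 bits


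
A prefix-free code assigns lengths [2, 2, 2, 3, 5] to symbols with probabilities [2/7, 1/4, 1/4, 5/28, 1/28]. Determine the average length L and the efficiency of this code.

Average length L = Σ p_i × l_i = 2.2857 bits
Entropy H = 2.1319 bits
Efficiency η = H/L × 100% = 93.27%


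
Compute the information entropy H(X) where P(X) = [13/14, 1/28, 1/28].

H(X) = -Σ p(x) log₂ p(x)
  -13/14 × log₂(13/14) = 0.0993
  -1/28 × log₂(1/28) = 0.1717
  -1/28 × log₂(1/28) = 0.1717
H(X) = 0.4427 bits


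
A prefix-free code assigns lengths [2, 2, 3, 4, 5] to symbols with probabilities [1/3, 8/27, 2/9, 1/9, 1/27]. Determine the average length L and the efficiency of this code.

Average length L = Σ p_i × l_i = 2.5556 bits
Entropy H = 2.0588 bits
Efficiency η = H/L × 100% = 80.56%


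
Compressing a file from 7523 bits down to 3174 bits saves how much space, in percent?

Space savings = (1 - Compressed/Original) × 100%
= (1 - 3174/7523) × 100%
= 57.81%


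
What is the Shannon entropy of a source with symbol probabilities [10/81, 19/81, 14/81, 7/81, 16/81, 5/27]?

H(X) = -Σ p(x) log₂ p(x)
  -10/81 × log₂(10/81) = 0.3726
  -19/81 × log₂(19/81) = 0.4907
  -14/81 × log₂(14/81) = 0.4377
  -7/81 × log₂(7/81) = 0.3053
  -16/81 × log₂(16/81) = 0.4622
  -5/27 × log₂(5/27) = 0.4505
H(X) = 2.5190 bits


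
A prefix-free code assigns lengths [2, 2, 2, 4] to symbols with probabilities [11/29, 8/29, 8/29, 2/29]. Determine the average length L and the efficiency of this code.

Average length L = Σ p_i × l_i = 2.1379 bits
Entropy H = 1.8216 bits
Efficiency η = H/L × 100% = 85.21%


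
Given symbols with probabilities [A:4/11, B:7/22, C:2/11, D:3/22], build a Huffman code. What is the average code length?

Huffman tree construction:
Combine smallest probabilities repeatedly
Resulting codes:
  A: 0 (length 1)
  B: 10 (length 2)
  C: 111 (length 3)
  D: 110 (length 3)
Average length = Σ p(s) × length(s) = 1.9545 bits


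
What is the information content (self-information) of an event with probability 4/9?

Information content I(x) = -log₂(p(x))
I = -log₂(4/9) = -log₂(0.4444)
I = 1.1699 bits


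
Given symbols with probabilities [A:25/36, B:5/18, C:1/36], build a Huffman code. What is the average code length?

Huffman tree construction:
Combine smallest probabilities repeatedly
Resulting codes:
  A: 1 (length 1)
  B: 01 (length 2)
  C: 00 (length 2)
Average length = Σ p(s) × length(s) = 1.3056 bits


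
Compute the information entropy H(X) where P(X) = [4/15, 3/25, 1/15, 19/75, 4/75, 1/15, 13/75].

H(X) = -Σ p(x) log₂ p(x)
  -4/15 × log₂(4/15) = 0.5085
  -3/25 × log₂(3/25) = 0.3671
  -1/15 × log₂(1/15) = 0.2605
  -19/75 × log₂(19/75) = 0.5018
  -4/75 × log₂(4/75) = 0.2255
  -1/15 × log₂(1/15) = 0.2605
  -13/75 × log₂(13/75) = 0.4383
H(X) = 2.5621 bits


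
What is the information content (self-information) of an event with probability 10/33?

Information content I(x) = -log₂(p(x))
I = -log₂(10/33) = -log₂(0.3030)
I = 1.7225 bits


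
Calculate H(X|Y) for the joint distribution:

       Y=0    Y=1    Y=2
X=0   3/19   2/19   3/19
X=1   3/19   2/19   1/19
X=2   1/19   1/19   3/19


H(X|Y) = Σ_y p(y) H(X|Y=y)
  p(Y=0) = 7/19, H(X|Y=0) = 1.4488
  p(Y=1) = 5/19, H(X|Y=1) = 1.5219
  p(Y=2) = 7/19, H(X|Y=2) = 1.4488
H(X|Y) = 0.3684×1.4488 + 0.2632×1.5219 + 0.3684×1.4488 = 1.4681 bits


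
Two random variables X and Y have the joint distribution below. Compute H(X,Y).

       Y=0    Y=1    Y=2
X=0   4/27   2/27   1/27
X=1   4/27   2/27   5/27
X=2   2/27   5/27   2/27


H(X,Y) = -Σ p(x,y) log₂ p(x,y)
  p(0,0)=4/27: -0.1481 × log₂(0.1481) = 0.4081
  p(0,1)=2/27: -0.0741 × log₂(0.0741) = 0.2781
  p(0,2)=1/27: -0.0370 × log₂(0.0370) = 0.1761
  p(1,0)=4/27: -0.1481 × log₂(0.1481) = 0.4081
  p(1,1)=2/27: -0.0741 × log₂(0.0741) = 0.2781
  p(1,2)=5/27: -0.1852 × log₂(0.1852) = 0.4505
  p(2,0)=2/27: -0.0741 × log₂(0.0741) = 0.2781
  p(2,1)=5/27: -0.1852 × log₂(0.1852) = 0.4505
  p(2,2)=2/27: -0.0741 × log₂(0.0741) = 0.2781
H(X,Y) = 3.0060 bits
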